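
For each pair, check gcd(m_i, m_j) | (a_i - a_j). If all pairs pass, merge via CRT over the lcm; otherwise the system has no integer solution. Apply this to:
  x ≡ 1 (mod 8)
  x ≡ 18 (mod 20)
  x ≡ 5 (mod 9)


Moduli 8, 20, 9 are not pairwise coprime, so CRT works modulo lcm(m_i) when all pairwise compatibility conditions hold.
Pairwise compatibility: gcd(m_i, m_j) must divide a_i - a_j for every pair.
Merge one congruence at a time:
  Start: x ≡ 1 (mod 8).
  Combine with x ≡ 18 (mod 20): gcd(8, 20) = 4, and 18 - 1 = 17 is NOT divisible by 4.
    ⇒ system is inconsistent (no integer solution).

No solution (the system is inconsistent).


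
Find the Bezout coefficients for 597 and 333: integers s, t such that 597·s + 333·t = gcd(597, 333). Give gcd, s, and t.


Euclidean algorithm on (597, 333) — divide until remainder is 0:
  597 = 1 · 333 + 264
  333 = 1 · 264 + 69
  264 = 3 · 69 + 57
  69 = 1 · 57 + 12
  57 = 4 · 12 + 9
  12 = 1 · 9 + 3
  9 = 3 · 3 + 0
gcd(597, 333) = 3.
Track Bezout coefficients alongside the remainders: start with r₀ = 597 = a·1 + b·0 (s = 1, t = 0) and r₁ = 333 = a·0 + b·1 (s = 0, t = 1); each new remainder r_{k+1} = r_{k-1} − q_k·r_k inherits s_{k+1} = s_{k-1} − q_k·s_k, t_{k+1} = t_{k-1} − q_k·t_k, so r_k = a·s_k + b·t_k at every step:
  q = 1: r = 264, s = 1 − 1·0 = 1, t = 0 − 1·1 = -1  (check: 597·1 + 333·(-1) = 264)
  q = 1: r = 69, s = 0 − 1·1 = -1, t = 1 − 1·(-1) = 2  (check: 597·(-1) + 333·2 = 69)
  q = 3: r = 57, s = 1 − 3·(-1) = 4, t = -1 − 3·2 = -7  (check: 597·4 + 333·(-7) = 57)
  q = 1: r = 12, s = -1 − 1·4 = -5, t = 2 − 1·(-7) = 9  (check: 597·(-5) + 333·9 = 12)
  q = 4: r = 9, s = 4 − 4·(-5) = 24, t = -7 − 4·9 = -43  (check: 597·24 + 333·(-43) = 9)
  q = 1: r = 3, s = -5 − 1·24 = -29, t = 9 − 1·(-43) = 52  (check: 597·(-29) + 333·52 = 3)
The row with r = 3 (the gcd) gives the Bezout coefficients s = -29, t = 52.
Result: 597 · (-29) + 333 · (52) = 3.

gcd(597, 333) = 3; s = -29, t = 52 (check: 597·(-29) + 333·52 = 3).


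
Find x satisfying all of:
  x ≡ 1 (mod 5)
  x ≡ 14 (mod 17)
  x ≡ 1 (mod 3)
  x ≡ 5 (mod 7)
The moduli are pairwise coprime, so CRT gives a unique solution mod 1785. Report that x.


Product of moduli M = 5 · 17 · 3 · 7 = 1785.
Merge one congruence at a time:
  Start: x ≡ 1 (mod 5).
  Combine with x ≡ 14 (mod 17); new modulus lcm = 85.
    Write x = 1 + 5·t and substitute into x ≡ 14 (mod 17): 5·t ≡ 14 − 1 = 13 (mod 17).
    The inverse of 5 mod 17 is 7 (since 5·7 = 35 = 2·17 + 1), so t ≡ 7·13 = 91 ≡ 6 (mod 17).
    Then x = 1 + 5·6 = 31, valid modulo lcm(5, 17) = 85: x ≡ 31 (mod 85).
  Combine with x ≡ 1 (mod 3); new modulus lcm = 255.
    Write x = 31 + 85·t and substitute into x ≡ 1 (mod 3): 85·t ≡ 1 − 31 = -30 (mod 3).
    Reduce coefficients mod 3: 1·t ≡ 0 (mod 3).
    So t ≡ 0 (mod 3).
    Then x = 31 + 85·0 = 31, valid modulo lcm(85, 3) = 255: x ≡ 31 (mod 255).
  Combine with x ≡ 5 (mod 7); new modulus lcm = 1785.
    Write x = 31 + 255·t and substitute into x ≡ 5 (mod 7): 255·t ≡ 5 − 31 = -26 (mod 7).
    Reduce coefficients mod 7: 3·t ≡ 2 (mod 7).
    The inverse of 3 mod 7 is 5 (since 3·5 = 15 = 2·7 + 1), so t ≡ 5·2 = 10 ≡ 3 (mod 7).
    Then x = 31 + 255·3 = 796, valid modulo lcm(255, 7) = 1785: x ≡ 796 (mod 1785).
Verify against each original: 796 mod 5 = 1, 796 mod 17 = 14, 796 mod 3 = 1, 796 mod 7 = 5.

x ≡ 796 (mod 1785).


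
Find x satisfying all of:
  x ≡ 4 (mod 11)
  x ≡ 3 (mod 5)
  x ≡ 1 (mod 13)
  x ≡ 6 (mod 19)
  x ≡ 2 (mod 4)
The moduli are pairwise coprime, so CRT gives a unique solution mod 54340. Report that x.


Product of moduli M = 11 · 5 · 13 · 19 · 4 = 54340.
Merge one congruence at a time:
  Start: x ≡ 4 (mod 11).
  Combine with x ≡ 3 (mod 5); new modulus lcm = 55.
    Write x = 4 + 11·t and substitute into x ≡ 3 (mod 5): 11·t ≡ 3 − 4 = -1 (mod 5).
    Reduce coefficients mod 5: 1·t ≡ 4 (mod 5).
    So t ≡ 4 (mod 5).
    Then x = 4 + 11·4 = 48, valid modulo lcm(11, 5) = 55: x ≡ 48 (mod 55).
  Combine with x ≡ 1 (mod 13); new modulus lcm = 715.
    Write x = 48 + 55·t and substitute into x ≡ 1 (mod 13): 55·t ≡ 1 − 48 = -47 (mod 13).
    Reduce coefficients mod 13: 3·t ≡ 5 (mod 13).
    The inverse of 3 mod 13 is 9 (since 3·9 = 27 = 2·13 + 1), so t ≡ 9·5 = 45 ≡ 6 (mod 13).
    Then x = 48 + 55·6 = 378, valid modulo lcm(55, 13) = 715: x ≡ 378 (mod 715).
  Combine with x ≡ 6 (mod 19); new modulus lcm = 13585.
    Write x = 378 + 715·t and substitute into x ≡ 6 (mod 19): 715·t ≡ 6 − 378 = -372 (mod 19).
    Reduce coefficients mod 19: 12·t ≡ 8 (mod 19).
    The inverse of 12 mod 19 is 8 (since 12·8 = 96 = 5·19 + 1), so t ≡ 8·8 = 64 ≡ 7 (mod 19).
    Then x = 378 + 715·7 = 5383, valid modulo lcm(715, 19) = 13585: x ≡ 5383 (mod 13585).
  Combine with x ≡ 2 (mod 4); new modulus lcm = 54340.
    Write x = 5383 + 13585·t and substitute into x ≡ 2 (mod 4): 13585·t ≡ 2 − 5383 = -5381 (mod 4).
    Reduce coefficients mod 4: 1·t ≡ 3 (mod 4).
    So t ≡ 3 (mod 4).
    Then x = 5383 + 13585·3 = 46138, valid modulo lcm(13585, 4) = 54340: x ≡ 46138 (mod 54340).
Verify against each original: 46138 mod 11 = 4, 46138 mod 5 = 3, 46138 mod 13 = 1, 46138 mod 19 = 6, 46138 mod 4 = 2.

x ≡ 46138 (mod 54340).


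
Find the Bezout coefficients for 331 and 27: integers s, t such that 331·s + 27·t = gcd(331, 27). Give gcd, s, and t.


Euclidean algorithm on (331, 27) — divide until remainder is 0:
  331 = 12 · 27 + 7
  27 = 3 · 7 + 6
  7 = 1 · 6 + 1
  6 = 6 · 1 + 0
gcd(331, 27) = 1.
Track Bezout coefficients alongside the remainders: start with r₀ = 331 = a·1 + b·0 (s = 1, t = 0) and r₁ = 27 = a·0 + b·1 (s = 0, t = 1); each new remainder r_{k+1} = r_{k-1} − q_k·r_k inherits s_{k+1} = s_{k-1} − q_k·s_k, t_{k+1} = t_{k-1} − q_k·t_k, so r_k = a·s_k + b·t_k at every step:
  q = 12: r = 7, s = 1 − 12·0 = 1, t = 0 − 12·1 = -12  (check: 331·1 + 27·(-12) = 7)
  q = 3: r = 6, s = 0 − 3·1 = -3, t = 1 − 3·(-12) = 37  (check: 331·(-3) + 27·37 = 6)
  q = 1: r = 1, s = 1 − 1·(-3) = 4, t = -12 − 1·37 = -49  (check: 331·4 + 27·(-49) = 1)
The row with r = 1 (the gcd) gives the Bezout coefficients s = 4, t = -49.
Result: 331 · (4) + 27 · (-49) = 1.

gcd(331, 27) = 1; s = 4, t = -49 (check: 331·4 + 27·(-49) = 1).


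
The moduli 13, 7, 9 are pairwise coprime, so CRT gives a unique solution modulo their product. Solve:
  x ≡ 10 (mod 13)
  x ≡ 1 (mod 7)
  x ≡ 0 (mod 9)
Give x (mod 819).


Moduli 13, 7, 9 are pairwise coprime; by CRT there is a unique solution modulo M = 13 · 7 · 9 = 819.
Solve pairwise, accumulating the modulus:
  Start with x ≡ 10 (mod 13).
  Combine with x ≡ 1 (mod 7): since gcd(13, 7) = 1, we get a unique residue mod 91.
    Write x = 10 + 13·t and substitute into x ≡ 1 (mod 7): 13·t ≡ 1 − 10 = -9 (mod 7).
    Reduce coefficients mod 7: 6·t ≡ 5 (mod 7).
    The inverse of 6 mod 7 is 6 (since 6·6 = 36 = 5·7 + 1), so t ≡ 6·5 = 30 ≡ 2 (mod 7).
    Then x = 10 + 13·2 = 36, valid modulo lcm(13, 7) = 91: x ≡ 36 (mod 91).
  Combine with x ≡ 0 (mod 9): since gcd(91, 9) = 1, we get a unique residue mod 819.
    Write x = 36 + 91·t and substitute into x ≡ 0 (mod 9): 91·t ≡ 0 − 36 = -36 (mod 9).
    Reduce coefficients mod 9: 1·t ≡ 0 (mod 9).
    So t ≡ 0 (mod 9).
    Then x = 36 + 91·0 = 36, valid modulo lcm(91, 9) = 819: x ≡ 36 (mod 819).
Verify: 36 mod 13 = 10 ✓, 36 mod 7 = 1 ✓, 36 mod 9 = 0 ✓.

x ≡ 36 (mod 819).


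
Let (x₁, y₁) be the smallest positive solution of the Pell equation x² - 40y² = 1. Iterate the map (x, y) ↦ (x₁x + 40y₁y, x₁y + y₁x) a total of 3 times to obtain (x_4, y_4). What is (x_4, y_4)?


Step 1: Find the fundamental solution (x₁, y₁) of x² - 40y² = 1.
  Expand √40 as a continued fraction. a₀ = ⌊√40⌋ = 6; iterate m_{k+1} = d_k·a_k − m_k, d_{k+1} = (40 − m_{k+1}²)/d_k, a_{k+1} = ⌊(a₀ + m_{k+1})/d_{k+1}⌋ (starting m₀ = 0, d₀ = 1), with convergents p_k = a_k·p_{k-1} + p_{k-2}, q_k = a_k·q_{k-1} + q_{k-2} (p₋₁ = 1, q₋₁ = 0):
  k = 0: a₀ = 6; p₀/q₀ = 6/1; p₀² − 40·q₀² = 36 − 40 = -4.
  k = 1: m = 6, d = 4, a = ⌊(6 + 6)/4⌋ = 3; p/q = (3·6 + 1)/(3·1 + 0) = 19/3; p² − 40·q² = 361 − 360 = 1.
  The first convergent with p² − 40·q² = 1 gives the fundamental solution (x₁, y₁) = (19, 3).
Step 2: Apply the recurrence (x_{n+1}, y_{n+1}) = (x₁x_n + 40y₁y_n, x₁y_n + y₁x_n) repeatedly.
  From (x_1, y_1) = (19, 3): x_2 = 19·19 + 40·3·3 = 721; y_2 = 19·3 + 3·19 = 114.
  From (x_2, y_2) = (721, 114): x_3 = 19·721 + 40·3·114 = 27379; y_3 = 19·114 + 3·721 = 4329.
  From (x_3, y_3) = (27379, 4329): x_4 = 19·27379 + 40·3·4329 = 1039681; y_4 = 19·4329 + 3·27379 = 164388.
Step 3: Verify x_4² - 40·y_4² = 1080936581761 - 1080936581760 = 1 (should be 1). ✓

(x_1, y_1) = (19, 3); (x_4, y_4) = (1039681, 164388).


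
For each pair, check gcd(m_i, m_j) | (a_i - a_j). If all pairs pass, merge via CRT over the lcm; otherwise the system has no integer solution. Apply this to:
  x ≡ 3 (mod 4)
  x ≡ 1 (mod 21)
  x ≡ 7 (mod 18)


Moduli 4, 21, 18 are not pairwise coprime, so CRT works modulo lcm(m_i) when all pairwise compatibility conditions hold.
Pairwise compatibility: gcd(m_i, m_j) must divide a_i - a_j for every pair.
Merge one congruence at a time:
  Start: x ≡ 3 (mod 4).
  Combine with x ≡ 1 (mod 21): gcd(4, 21) = 1; 1 - 3 = -2, which IS divisible by 1, so compatible.
    Write x = 3 + 4·t and substitute into x ≡ 1 (mod 21): 4·t ≡ 1 − 3 = -2 (mod 21).
    Reduce coefficients mod 21: 4·t ≡ 19 (mod 21).
    The inverse of 4 mod 21 is 16 (since 4·16 = 64 = 3·21 + 1), so t ≡ 16·19 = 304 ≡ 10 (mod 21).
    Then x = 3 + 4·10 = 43, valid modulo lcm(4, 21) = 84: x ≡ 43 (mod 84).
  Combine with x ≡ 7 (mod 18): gcd(84, 18) = 6; 7 - 43 = -36, which IS divisible by 6, so compatible.
    Write x = 43 + 84·t and substitute into x ≡ 7 (mod 18): 84·t ≡ 7 − 43 = -36 (mod 18).
    Divide the congruence (and modulus) by g = 6: 14·t ≡ -6 (mod 3).
    Reduce coefficients mod 3: 2·t ≡ 0 (mod 3).
    The inverse of 2 mod 3 is 2 (since 2·2 = 4 = 1·3 + 1), so t ≡ 2·0 = 0 ≡ 0 (mod 3).
    Then x = 43 + 84·0 = 43, valid modulo lcm(84, 18) = 252: x ≡ 43 (mod 252).
Verify: 43 mod 4 = 3, 43 mod 21 = 1, 43 mod 18 = 7.

x ≡ 43 (mod 252).


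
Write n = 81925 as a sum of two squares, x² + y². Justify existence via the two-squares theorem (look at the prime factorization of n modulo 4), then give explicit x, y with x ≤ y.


Step 1: Factor n = 81925 = 5^2 · 29 · 113.
Step 2: Check the mod-4 condition on each prime factor: 5 ≡ 1 (mod 4), exponent 2; 29 ≡ 1 (mod 4), exponent 1; 113 ≡ 1 (mod 4), exponent 1.
All primes ≡ 3 (mod 4) appear to even exponent (or don't appear), so by the two-squares theorem n IS expressible as a sum of two squares.
Step 3: Build a representation. Group n = k² · m with k = 5 and m = 29 · 113 = 3277 (a product of primes ≡ 1 (mod 4)); a representation of m scales to one of n via (k·x)² + (k·y)² = k²(x² + y²). Each prime p ≡ 1 (mod 4) is itself a sum of two squares; find a² by testing p − a² for a perfect square:
  29: 29 − 1² = 28, 29 − 2² = 25 = 5² ⇒ 29 = 2² + 5².
  113: 113 − 1² = 112, 113 − 2² = 109, 113 − 3² = 104, 113 − 4² = 97, 113 − 5² = 88, 113 − 6² = 77, 113 − 7² = 64 = 8² ⇒ 113 = 7² + 8².
  Combine using the Brahmagupta–Fibonacci identity (a² + b²)(c² + d²) = (ac − bd)² + (ad + bc)² = (ac + bd)² + (ad − bc)²:
  29 · 113 = 3277: from (2² + 5²)(7² + 8²), take (2·7 − 5·8, 2·8 + 5·7) = (14 − 40, 16 + 35) = (-26, 51); dropping signs (only squares matter) gives (26, 51); check 26² + 51² = 676 + 2601 = 3277 ✓.
  Scale by k = 5: (5·26, 5·51) = (130, 255).
Step 4: Order so x ≤ y and verify: 130² + 255² = 16900 + 65025 = 81925 = n. ✓

n = 81925 = 130² + 255² (one valid representation with x ≤ y).


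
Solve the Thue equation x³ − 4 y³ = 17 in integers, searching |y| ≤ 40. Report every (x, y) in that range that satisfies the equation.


The equation is x³ - 4y³ = 17. For fixed y, x³ = 4·y³ + 17, so a solution requires the RHS to be a perfect cube.
Strategy: iterate y from -40 to 40, compute RHS = 4·y³ + 17, and check whether it is a (positive or negative) perfect cube.
Check small values of y:
  y = 0: RHS = 17 is not a perfect cube.
  y = 1: RHS = 21 is not a perfect cube.
  y = -1: RHS = 13 is not a perfect cube.
  y = 2: RHS = 49 is not a perfect cube.
  y = -2: RHS = -15 is not a perfect cube.
  y = 3: RHS = 125 = (5)³ ⇒ x = 5 works.
  y = -3: RHS = -91 is not a perfect cube.
Continuing the search up to |y| = 40 finds no further solutions beyond those listed.
Collected solutions: (5, 3).

Solutions (with |y| ≤ 40): (5, 3).


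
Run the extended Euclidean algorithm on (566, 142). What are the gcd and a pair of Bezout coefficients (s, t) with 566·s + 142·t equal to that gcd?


Euclidean algorithm on (566, 142) — divide until remainder is 0:
  566 = 3 · 142 + 140
  142 = 1 · 140 + 2
  140 = 70 · 2 + 0
gcd(566, 142) = 2.
Track Bezout coefficients alongside the remainders: start with r₀ = 566 = a·1 + b·0 (s = 1, t = 0) and r₁ = 142 = a·0 + b·1 (s = 0, t = 1); each new remainder r_{k+1} = r_{k-1} − q_k·r_k inherits s_{k+1} = s_{k-1} − q_k·s_k, t_{k+1} = t_{k-1} − q_k·t_k, so r_k = a·s_k + b·t_k at every step:
  q = 3: r = 140, s = 1 − 3·0 = 1, t = 0 − 3·1 = -3  (check: 566·1 + 142·(-3) = 140)
  q = 1: r = 2, s = 0 − 1·1 = -1, t = 1 − 1·(-3) = 4  (check: 566·(-1) + 142·4 = 2)
The row with r = 2 (the gcd) gives the Bezout coefficients s = -1, t = 4.
Result: 566 · (-1) + 142 · (4) = 2.

gcd(566, 142) = 2; s = -1, t = 4 (check: 566·(-1) + 142·4 = 2).


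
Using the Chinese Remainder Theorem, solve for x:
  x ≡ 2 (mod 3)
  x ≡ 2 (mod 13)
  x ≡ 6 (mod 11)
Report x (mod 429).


Moduli 3, 13, 11 are pairwise coprime; by CRT there is a unique solution modulo M = 3 · 13 · 11 = 429.
Solve pairwise, accumulating the modulus:
  Start with x ≡ 2 (mod 3).
  Combine with x ≡ 2 (mod 13): since gcd(3, 13) = 1, we get a unique residue mod 39.
    Write x = 2 + 3·t and substitute into x ≡ 2 (mod 13): 3·t ≡ 2 − 2 = 0 (mod 13).
    The inverse of 3 mod 13 is 9 (since 3·9 = 27 = 2·13 + 1), so t ≡ 9·0 = 0 ≡ 0 (mod 13).
    Then x = 2 + 3·0 = 2, valid modulo lcm(3, 13) = 39: x ≡ 2 (mod 39).
  Combine with x ≡ 6 (mod 11): since gcd(39, 11) = 1, we get a unique residue mod 429.
    Write x = 2 + 39·t and substitute into x ≡ 6 (mod 11): 39·t ≡ 6 − 2 = 4 (mod 11).
    Reduce coefficients mod 11: 6·t ≡ 4 (mod 11).
    The inverse of 6 mod 11 is 2 (since 6·2 = 12 = 1·11 + 1), so t ≡ 2·4 = 8 ≡ 8 (mod 11).
    Then x = 2 + 39·8 = 314, valid modulo lcm(39, 11) = 429: x ≡ 314 (mod 429).
Verify: 314 mod 3 = 2 ✓, 314 mod 13 = 2 ✓, 314 mod 11 = 6 ✓.

x ≡ 314 (mod 429).


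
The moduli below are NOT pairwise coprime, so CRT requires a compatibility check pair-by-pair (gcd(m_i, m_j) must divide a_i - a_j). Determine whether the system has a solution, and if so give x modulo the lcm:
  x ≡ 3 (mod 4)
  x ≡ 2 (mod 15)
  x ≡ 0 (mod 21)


Moduli 4, 15, 21 are not pairwise coprime, so CRT works modulo lcm(m_i) when all pairwise compatibility conditions hold.
Pairwise compatibility: gcd(m_i, m_j) must divide a_i - a_j for every pair.
Merge one congruence at a time:
  Start: x ≡ 3 (mod 4).
  Combine with x ≡ 2 (mod 15): gcd(4, 15) = 1; 2 - 3 = -1, which IS divisible by 1, so compatible.
    Write x = 3 + 4·t and substitute into x ≡ 2 (mod 15): 4·t ≡ 2 − 3 = -1 (mod 15).
    Reduce coefficients mod 15: 4·t ≡ 14 (mod 15).
    The inverse of 4 mod 15 is 4 (since 4·4 = 16 = 1·15 + 1), so t ≡ 4·14 = 56 ≡ 11 (mod 15).
    Then x = 3 + 4·11 = 47, valid modulo lcm(4, 15) = 60: x ≡ 47 (mod 60).
  Combine with x ≡ 0 (mod 21): gcd(60, 21) = 3, and 0 - 47 = -47 is NOT divisible by 3.
    ⇒ system is inconsistent (no integer solution).

No solution (the system is inconsistent).


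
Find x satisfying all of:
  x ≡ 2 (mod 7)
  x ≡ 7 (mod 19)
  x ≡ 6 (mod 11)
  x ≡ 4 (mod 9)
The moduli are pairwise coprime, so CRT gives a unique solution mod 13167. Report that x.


Product of moduli M = 7 · 19 · 11 · 9 = 13167.
Merge one congruence at a time:
  Start: x ≡ 2 (mod 7).
  Combine with x ≡ 7 (mod 19); new modulus lcm = 133.
    Write x = 2 + 7·t and substitute into x ≡ 7 (mod 19): 7·t ≡ 7 − 2 = 5 (mod 19).
    The inverse of 7 mod 19 is 11 (since 7·11 = 77 = 4·19 + 1), so t ≡ 11·5 = 55 ≡ 17 (mod 19).
    Then x = 2 + 7·17 = 121, valid modulo lcm(7, 19) = 133: x ≡ 121 (mod 133).
  Combine with x ≡ 6 (mod 11); new modulus lcm = 1463.
    Write x = 121 + 133·t and substitute into x ≡ 6 (mod 11): 133·t ≡ 6 − 121 = -115 (mod 11).
    Reduce coefficients mod 11: 1·t ≡ 6 (mod 11).
    So t ≡ 6 (mod 11).
    Then x = 121 + 133·6 = 919, valid modulo lcm(133, 11) = 1463: x ≡ 919 (mod 1463).
  Combine with x ≡ 4 (mod 9); new modulus lcm = 13167.
    Write x = 919 + 1463·t and substitute into x ≡ 4 (mod 9): 1463·t ≡ 4 − 919 = -915 (mod 9).
    Reduce coefficients mod 9: 5·t ≡ 3 (mod 9).
    The inverse of 5 mod 9 is 2 (since 5·2 = 10 = 1·9 + 1), so t ≡ 2·3 = 6 ≡ 6 (mod 9).
    Then x = 919 + 1463·6 = 9697, valid modulo lcm(1463, 9) = 13167: x ≡ 9697 (mod 13167).
Verify against each original: 9697 mod 7 = 2, 9697 mod 19 = 7, 9697 mod 11 = 6, 9697 mod 9 = 4.

x ≡ 9697 (mod 13167).


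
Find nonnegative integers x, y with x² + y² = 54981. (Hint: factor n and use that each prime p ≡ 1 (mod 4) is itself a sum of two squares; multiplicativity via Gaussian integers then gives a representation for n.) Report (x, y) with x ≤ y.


Step 1: Factor n = 54981 = 3^2 · 41 · 149.
Step 2: Check the mod-4 condition on each prime factor: 3 ≡ 3 (mod 4), exponent 2 (must be even); 41 ≡ 1 (mod 4), exponent 1; 149 ≡ 1 (mod 4), exponent 1.
All primes ≡ 3 (mod 4) appear to even exponent (or don't appear), so by the two-squares theorem n IS expressible as a sum of two squares.
Step 3: Build a representation. Group n = k² · m with k = 3 and m = 41 · 149 = 6109 (a product of primes ≡ 1 (mod 4)); a representation of m scales to one of n via (k·x)² + (k·y)² = k²(x² + y²). Each prime p ≡ 1 (mod 4) is itself a sum of two squares; find a² by testing p − a² for a perfect square:
  41: 41 − 1² = 40, 41 − 2² = 37, 41 − 3² = 32, 41 − 4² = 25 = 5² ⇒ 41 = 4² + 5².
  149: 149 − 1² = 148, 149 − 2² = 145, 149 − 3² = 140, 149 − 4² = 133, 149 − 5² = 124, 149 − 6² = 113, 149 − 7² = 100 = 10² ⇒ 149 = 7² + 10².
  Combine using the Brahmagupta–Fibonacci identity (a² + b²)(c² + d²) = (ac − bd)² + (ad + bc)² = (ac + bd)² + (ad − bc)²:
  41 · 149 = 6109: from (4² + 5²)(7² + 10²), take (4·7 − 5·10, 4·10 + 5·7) = (28 − 50, 40 + 35) = (-22, 75); dropping signs (only squares matter) gives (22, 75); check 22² + 75² = 484 + 5625 = 6109 ✓.
  Scale by k = 3: (3·22, 3·75) = (66, 225).
Step 4: Order so x ≤ y and verify: 66² + 225² = 4356 + 50625 = 54981 = n. ✓

n = 54981 = 66² + 225² (one valid representation with x ≤ y).


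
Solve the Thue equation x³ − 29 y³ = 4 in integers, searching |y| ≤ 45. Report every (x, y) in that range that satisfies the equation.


The equation is x³ - 29y³ = 4. For fixed y, x³ = 29·y³ + 4, so a solution requires the RHS to be a perfect cube.
Strategy: iterate y from -45 to 45, compute RHS = 29·y³ + 4, and check whether it is a (positive or negative) perfect cube.
Check small values of y:
  y = 0: RHS = 4 is not a perfect cube.
  y = 1: RHS = 33 is not a perfect cube.
  y = -1: RHS = -25 is not a perfect cube.
  y = 2: RHS = 236 is not a perfect cube.
  y = -2: RHS = -228 is not a perfect cube.
  y = 3: RHS = 787 is not a perfect cube.
  y = -3: RHS = -779 is not a perfect cube.
Continuing the search up to |y| = 45 finds no solutions either.
No (x, y) in the scanned range satisfies the equation.

No integer solutions with |y| ≤ 45.


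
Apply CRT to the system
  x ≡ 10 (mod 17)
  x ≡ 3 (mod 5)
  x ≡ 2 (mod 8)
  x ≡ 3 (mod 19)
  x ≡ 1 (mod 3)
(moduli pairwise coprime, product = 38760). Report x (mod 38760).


Product of moduli M = 17 · 5 · 8 · 19 · 3 = 38760.
Merge one congruence at a time:
  Start: x ≡ 10 (mod 17).
  Combine with x ≡ 3 (mod 5); new modulus lcm = 85.
    Write x = 10 + 17·t and substitute into x ≡ 3 (mod 5): 17·t ≡ 3 − 10 = -7 (mod 5).
    Reduce coefficients mod 5: 2·t ≡ 3 (mod 5).
    The inverse of 2 mod 5 is 3 (since 2·3 = 6 = 1·5 + 1), so t ≡ 3·3 = 9 ≡ 4 (mod 5).
    Then x = 10 + 17·4 = 78, valid modulo lcm(17, 5) = 85: x ≡ 78 (mod 85).
  Combine with x ≡ 2 (mod 8); new modulus lcm = 680.
    Write x = 78 + 85·t and substitute into x ≡ 2 (mod 8): 85·t ≡ 2 − 78 = -76 (mod 8).
    Reduce coefficients mod 8: 5·t ≡ 4 (mod 8).
    The inverse of 5 mod 8 is 5 (since 5·5 = 25 = 3·8 + 1), so t ≡ 5·4 = 20 ≡ 4 (mod 8).
    Then x = 78 + 85·4 = 418, valid modulo lcm(85, 8) = 680: x ≡ 418 (mod 680).
  Combine with x ≡ 3 (mod 19); new modulus lcm = 12920.
    Write x = 418 + 680·t and substitute into x ≡ 3 (mod 19): 680·t ≡ 3 − 418 = -415 (mod 19).
    Reduce coefficients mod 19: 15·t ≡ 3 (mod 19).
    The inverse of 15 mod 19 is 14 (since 15·14 = 210 = 11·19 + 1), so t ≡ 14·3 = 42 ≡ 4 (mod 19).
    Then x = 418 + 680·4 = 3138, valid modulo lcm(680, 19) = 12920: x ≡ 3138 (mod 12920).
  Combine with x ≡ 1 (mod 3); new modulus lcm = 38760.
    Write x = 3138 + 12920·t and substitute into x ≡ 1 (mod 3): 12920·t ≡ 1 − 3138 = -3137 (mod 3).
    Reduce coefficients mod 3: 2·t ≡ 1 (mod 3).
    The inverse of 2 mod 3 is 2 (since 2·2 = 4 = 1·3 + 1), so t ≡ 2·1 = 2 ≡ 2 (mod 3).
    Then x = 3138 + 12920·2 = 28978, valid modulo lcm(12920, 3) = 38760: x ≡ 28978 (mod 38760).
Verify against each original: 28978 mod 17 = 10, 28978 mod 5 = 3, 28978 mod 8 = 2, 28978 mod 19 = 3, 28978 mod 3 = 1.

x ≡ 28978 (mod 38760).


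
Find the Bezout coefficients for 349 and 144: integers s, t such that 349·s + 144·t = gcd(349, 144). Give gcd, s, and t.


Euclidean algorithm on (349, 144) — divide until remainder is 0:
  349 = 2 · 144 + 61
  144 = 2 · 61 + 22
  61 = 2 · 22 + 17
  22 = 1 · 17 + 5
  17 = 3 · 5 + 2
  5 = 2 · 2 + 1
  2 = 2 · 1 + 0
gcd(349, 144) = 1.
Track Bezout coefficients alongside the remainders: start with r₀ = 349 = a·1 + b·0 (s = 1, t = 0) and r₁ = 144 = a·0 + b·1 (s = 0, t = 1); each new remainder r_{k+1} = r_{k-1} − q_k·r_k inherits s_{k+1} = s_{k-1} − q_k·s_k, t_{k+1} = t_{k-1} − q_k·t_k, so r_k = a·s_k + b·t_k at every step:
  q = 2: r = 61, s = 1 − 2·0 = 1, t = 0 − 2·1 = -2  (check: 349·1 + 144·(-2) = 61)
  q = 2: r = 22, s = 0 − 2·1 = -2, t = 1 − 2·(-2) = 5  (check: 349·(-2) + 144·5 = 22)
  q = 2: r = 17, s = 1 − 2·(-2) = 5, t = -2 − 2·5 = -12  (check: 349·5 + 144·(-12) = 17)
  q = 1: r = 5, s = -2 − 1·5 = -7, t = 5 − 1·(-12) = 17  (check: 349·(-7) + 144·17 = 5)
  q = 3: r = 2, s = 5 − 3·(-7) = 26, t = -12 − 3·17 = -63  (check: 349·26 + 144·(-63) = 2)
  q = 2: r = 1, s = -7 − 2·26 = -59, t = 17 − 2·(-63) = 143  (check: 349·(-59) + 144·143 = 1)
The row with r = 1 (the gcd) gives the Bezout coefficients s = -59, t = 143.
Result: 349 · (-59) + 144 · (143) = 1.

gcd(349, 144) = 1; s = -59, t = 143 (check: 349·(-59) + 144·143 = 1).


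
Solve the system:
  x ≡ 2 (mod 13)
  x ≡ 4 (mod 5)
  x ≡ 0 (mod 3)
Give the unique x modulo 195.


Moduli 13, 5, 3 are pairwise coprime; by CRT there is a unique solution modulo M = 13 · 5 · 3 = 195.
Solve pairwise, accumulating the modulus:
  Start with x ≡ 2 (mod 13).
  Combine with x ≡ 4 (mod 5): since gcd(13, 5) = 1, we get a unique residue mod 65.
    Write x = 2 + 13·t and substitute into x ≡ 4 (mod 5): 13·t ≡ 4 − 2 = 2 (mod 5).
    Reduce coefficients mod 5: 3·t ≡ 2 (mod 5).
    The inverse of 3 mod 5 is 2 (since 3·2 = 6 = 1·5 + 1), so t ≡ 2·2 = 4 ≡ 4 (mod 5).
    Then x = 2 + 13·4 = 54, valid modulo lcm(13, 5) = 65: x ≡ 54 (mod 65).
  Combine with x ≡ 0 (mod 3): since gcd(65, 3) = 1, we get a unique residue mod 195.
    Write x = 54 + 65·t and substitute into x ≡ 0 (mod 3): 65·t ≡ 0 − 54 = -54 (mod 3).
    Reduce coefficients mod 3: 2·t ≡ 0 (mod 3).
    The inverse of 2 mod 3 is 2 (since 2·2 = 4 = 1·3 + 1), so t ≡ 2·0 = 0 ≡ 0 (mod 3).
    Then x = 54 + 65·0 = 54, valid modulo lcm(65, 3) = 195: x ≡ 54 (mod 195).
Verify: 54 mod 13 = 2 ✓, 54 mod 5 = 4 ✓, 54 mod 3 = 0 ✓.

x ≡ 54 (mod 195).


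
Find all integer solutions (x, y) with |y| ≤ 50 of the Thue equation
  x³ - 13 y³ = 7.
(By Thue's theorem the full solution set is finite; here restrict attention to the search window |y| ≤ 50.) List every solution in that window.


The equation is x³ - 13y³ = 7. For fixed y, x³ = 13·y³ + 7, so a solution requires the RHS to be a perfect cube.
Strategy: iterate y from -50 to 50, compute RHS = 13·y³ + 7, and check whether it is a (positive or negative) perfect cube.
Check small values of y:
  y = 0: RHS = 7 is not a perfect cube.
  y = 1: RHS = 20 is not a perfect cube.
  y = -1: RHS = -6 is not a perfect cube.
  y = 2: RHS = 111 is not a perfect cube.
  y = -2: RHS = -97 is not a perfect cube.
  y = 3: RHS = 358 is not a perfect cube.
  y = -3: RHS = -344 is not a perfect cube.
Continuing the search up to |y| = 50 finds no solutions either.
No (x, y) in the scanned range satisfies the equation.

No integer solutions with |y| ≤ 50.


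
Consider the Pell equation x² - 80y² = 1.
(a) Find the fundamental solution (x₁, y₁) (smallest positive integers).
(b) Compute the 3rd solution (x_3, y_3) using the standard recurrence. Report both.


Step 1: Find the fundamental solution (x₁, y₁) of x² - 80y² = 1.
  Expand √80 as a continued fraction. a₀ = ⌊√80⌋ = 8; iterate m_{k+1} = d_k·a_k − m_k, d_{k+1} = (80 − m_{k+1}²)/d_k, a_{k+1} = ⌊(a₀ + m_{k+1})/d_{k+1}⌋ (starting m₀ = 0, d₀ = 1), with convergents p_k = a_k·p_{k-1} + p_{k-2}, q_k = a_k·q_{k-1} + q_{k-2} (p₋₁ = 1, q₋₁ = 0):
  k = 0: a₀ = 8; p₀/q₀ = 8/1; p₀² − 80·q₀² = 64 − 80 = -16.
  k = 1: m = 8, d = 16, a = ⌊(8 + 8)/16⌋ = 1; p/q = (1·8 + 1)/(1·1 + 0) = 9/1; p² − 80·q² = 81 − 80 = 1.
  The first convergent with p² − 80·q² = 1 gives the fundamental solution (x₁, y₁) = (9, 1).
Step 2: Apply the recurrence (x_{n+1}, y_{n+1}) = (x₁x_n + 80y₁y_n, x₁y_n + y₁x_n) repeatedly.
  From (x_1, y_1) = (9, 1): x_2 = 9·9 + 80·1·1 = 161; y_2 = 9·1 + 1·9 = 18.
  From (x_2, y_2) = (161, 18): x_3 = 9·161 + 80·1·18 = 2889; y_3 = 9·18 + 1·161 = 323.
Step 3: Verify x_3² - 80·y_3² = 8346321 - 8346320 = 1 (should be 1). ✓

(x_1, y_1) = (9, 1); (x_3, y_3) = (2889, 323).


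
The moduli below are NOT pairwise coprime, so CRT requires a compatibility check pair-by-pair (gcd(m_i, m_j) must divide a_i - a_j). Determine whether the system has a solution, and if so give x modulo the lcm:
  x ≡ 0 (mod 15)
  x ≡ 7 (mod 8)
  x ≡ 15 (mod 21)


Moduli 15, 8, 21 are not pairwise coprime, so CRT works modulo lcm(m_i) when all pairwise compatibility conditions hold.
Pairwise compatibility: gcd(m_i, m_j) must divide a_i - a_j for every pair.
Merge one congruence at a time:
  Start: x ≡ 0 (mod 15).
  Combine with x ≡ 7 (mod 8): gcd(15, 8) = 1; 7 - 0 = 7, which IS divisible by 1, so compatible.
    Write x = 0 + 15·t and substitute into x ≡ 7 (mod 8): 15·t ≡ 7 − 0 = 7 (mod 8).
    Reduce coefficients mod 8: 7·t ≡ 7 (mod 8).
    The inverse of 7 mod 8 is 7 (since 7·7 = 49 = 6·8 + 1), so t ≡ 7·7 = 49 ≡ 1 (mod 8).
    Then x = 0 + 15·1 = 15, valid modulo lcm(15, 8) = 120: x ≡ 15 (mod 120).
  Combine with x ≡ 15 (mod 21): gcd(120, 21) = 3; 15 - 15 = 0, which IS divisible by 3, so compatible.
    Write x = 15 + 120·t and substitute into x ≡ 15 (mod 21): 120·t ≡ 15 − 15 = 0 (mod 21).
    Divide the congruence (and modulus) by g = 3: 40·t ≡ 0 (mod 7).
    Reduce coefficients mod 7: 5·t ≡ 0 (mod 7).
    The inverse of 5 mod 7 is 3 (since 5·3 = 15 = 2·7 + 1), so t ≡ 3·0 = 0 ≡ 0 (mod 7).
    Then x = 15 + 120·0 = 15, valid modulo lcm(120, 21) = 840: x ≡ 15 (mod 840).
Verify: 15 mod 15 = 0, 15 mod 8 = 7, 15 mod 21 = 15.

x ≡ 15 (mod 840).


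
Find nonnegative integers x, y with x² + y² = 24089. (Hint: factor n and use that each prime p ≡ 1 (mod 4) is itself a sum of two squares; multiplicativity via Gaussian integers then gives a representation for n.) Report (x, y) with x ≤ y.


Step 1: Factor n = 24089 = 13 · 17 · 109.
Step 2: Check the mod-4 condition on each prime factor: 13 ≡ 1 (mod 4), exponent 1; 17 ≡ 1 (mod 4), exponent 1; 109 ≡ 1 (mod 4), exponent 1.
All primes ≡ 3 (mod 4) appear to even exponent (or don't appear), so by the two-squares theorem n IS expressible as a sum of two squares.
Step 3: Build a representation. Here n = 13 · 17 · 109 is a product of primes ≡ 1 (mod 4). Each prime p ≡ 1 (mod 4) is itself a sum of two squares; find a² by testing p − a² for a perfect square:
  13: 13 − 1² = 12, 13 − 2² = 9 = 3² ⇒ 13 = 2² + 3².
  17: 17 − 1² = 16 = 4² ⇒ 17 = 1² + 4².
  109: 109 − 1² = 108, 109 − 2² = 105, 109 − 3² = 100 = 10² ⇒ 109 = 3² + 10².
  Combine using the Brahmagupta–Fibonacci identity (a² + b²)(c² + d²) = (ac − bd)² + (ad + bc)² = (ac + bd)² + (ad − bc)²:
  13 · 17 = 221: from (2² + 3²)(1² + 4²), take (2·1 − 3·4, 2·4 + 3·1) = (2 − 12, 8 + 3) = (-10, 11); dropping signs (only squares matter) gives (10, 11); check 10² + 11² = 100 + 121 = 221 ✓.
  221 · 109 = 24089: from (10² + 11²)(3² + 10²), take (10·3 − 11·10, 10·10 + 11·3) = (30 − 110, 100 + 33) = (-80, 133); dropping signs (only squares matter) gives (80, 133); check 80² + 133² = 6400 + 17689 = 24089 ✓.
Step 4: Order so x ≤ y and verify: 80² + 133² = 6400 + 17689 = 24089 = n. ✓

n = 24089 = 80² + 133² (one valid representation with x ≤ y).


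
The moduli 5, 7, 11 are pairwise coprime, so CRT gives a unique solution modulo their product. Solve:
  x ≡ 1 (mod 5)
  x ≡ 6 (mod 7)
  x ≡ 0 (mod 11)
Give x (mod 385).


Moduli 5, 7, 11 are pairwise coprime; by CRT there is a unique solution modulo M = 5 · 7 · 11 = 385.
Solve pairwise, accumulating the modulus:
  Start with x ≡ 1 (mod 5).
  Combine with x ≡ 6 (mod 7): since gcd(5, 7) = 1, we get a unique residue mod 35.
    Write x = 1 + 5·t and substitute into x ≡ 6 (mod 7): 5·t ≡ 6 − 1 = 5 (mod 7).
    The inverse of 5 mod 7 is 3 (since 5·3 = 15 = 2·7 + 1), so t ≡ 3·5 = 15 ≡ 1 (mod 7).
    Then x = 1 + 5·1 = 6, valid modulo lcm(5, 7) = 35: x ≡ 6 (mod 35).
  Combine with x ≡ 0 (mod 11): since gcd(35, 11) = 1, we get a unique residue mod 385.
    Write x = 6 + 35·t and substitute into x ≡ 0 (mod 11): 35·t ≡ 0 − 6 = -6 (mod 11).
    Reduce coefficients mod 11: 2·t ≡ 5 (mod 11).
    The inverse of 2 mod 11 is 6 (since 2·6 = 12 = 1·11 + 1), so t ≡ 6·5 = 30 ≡ 8 (mod 11).
    Then x = 6 + 35·8 = 286, valid modulo lcm(35, 11) = 385: x ≡ 286 (mod 385).
Verify: 286 mod 5 = 1 ✓, 286 mod 7 = 6 ✓, 286 mod 11 = 0 ✓.

x ≡ 286 (mod 385).


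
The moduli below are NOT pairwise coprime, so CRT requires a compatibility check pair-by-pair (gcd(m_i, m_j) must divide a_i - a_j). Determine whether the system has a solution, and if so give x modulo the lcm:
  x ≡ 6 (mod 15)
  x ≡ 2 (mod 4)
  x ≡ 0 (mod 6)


Moduli 15, 4, 6 are not pairwise coprime, so CRT works modulo lcm(m_i) when all pairwise compatibility conditions hold.
Pairwise compatibility: gcd(m_i, m_j) must divide a_i - a_j for every pair.
Merge one congruence at a time:
  Start: x ≡ 6 (mod 15).
  Combine with x ≡ 2 (mod 4): gcd(15, 4) = 1; 2 - 6 = -4, which IS divisible by 1, so compatible.
    Write x = 6 + 15·t and substitute into x ≡ 2 (mod 4): 15·t ≡ 2 − 6 = -4 (mod 4).
    Reduce coefficients mod 4: 3·t ≡ 0 (mod 4).
    The inverse of 3 mod 4 is 3 (since 3·3 = 9 = 2·4 + 1), so t ≡ 3·0 = 0 ≡ 0 (mod 4).
    Then x = 6 + 15·0 = 6, valid modulo lcm(15, 4) = 60: x ≡ 6 (mod 60).
  Combine with x ≡ 0 (mod 6): gcd(60, 6) = 6; 0 - 6 = -6, which IS divisible by 6, so compatible.
    Write x = 6 + 60·t and substitute into x ≡ 0 (mod 6): 60·t ≡ 0 − 6 = -6 (mod 6).
    Divide the congruence (and modulus) by g = 6: 10·t ≡ -1 (mod 1).
    Modulo 1 every t works; take t = 0.
    Then x = 6 + 60·0 = 6, valid modulo lcm(60, 6) = 60: x ≡ 6 (mod 60).
Verify: 6 mod 15 = 6, 6 mod 4 = 2, 6 mod 6 = 0.

x ≡ 6 (mod 60).


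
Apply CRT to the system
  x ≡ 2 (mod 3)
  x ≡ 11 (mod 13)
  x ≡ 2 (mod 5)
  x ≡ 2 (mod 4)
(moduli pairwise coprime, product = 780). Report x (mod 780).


Product of moduli M = 3 · 13 · 5 · 4 = 780.
Merge one congruence at a time:
  Start: x ≡ 2 (mod 3).
  Combine with x ≡ 11 (mod 13); new modulus lcm = 39.
    Write x = 2 + 3·t and substitute into x ≡ 11 (mod 13): 3·t ≡ 11 − 2 = 9 (mod 13).
    The inverse of 3 mod 13 is 9 (since 3·9 = 27 = 2·13 + 1), so t ≡ 9·9 = 81 ≡ 3 (mod 13).
    Then x = 2 + 3·3 = 11, valid modulo lcm(3, 13) = 39: x ≡ 11 (mod 39).
  Combine with x ≡ 2 (mod 5); new modulus lcm = 195.
    Write x = 11 + 39·t and substitute into x ≡ 2 (mod 5): 39·t ≡ 2 − 11 = -9 (mod 5).
    Reduce coefficients mod 5: 4·t ≡ 1 (mod 5).
    The inverse of 4 mod 5 is 4 (since 4·4 = 16 = 3·5 + 1), so t ≡ 4·1 = 4 ≡ 4 (mod 5).
    Then x = 11 + 39·4 = 167, valid modulo lcm(39, 5) = 195: x ≡ 167 (mod 195).
  Combine with x ≡ 2 (mod 4); new modulus lcm = 780.
    Write x = 167 + 195·t and substitute into x ≡ 2 (mod 4): 195·t ≡ 2 − 167 = -165 (mod 4).
    Reduce coefficients mod 4: 3·t ≡ 3 (mod 4).
    The inverse of 3 mod 4 is 3 (since 3·3 = 9 = 2·4 + 1), so t ≡ 3·3 = 9 ≡ 1 (mod 4).
    Then x = 167 + 195·1 = 362, valid modulo lcm(195, 4) = 780: x ≡ 362 (mod 780).
Verify against each original: 362 mod 3 = 2, 362 mod 13 = 11, 362 mod 5 = 2, 362 mod 4 = 2.

x ≡ 362 (mod 780).


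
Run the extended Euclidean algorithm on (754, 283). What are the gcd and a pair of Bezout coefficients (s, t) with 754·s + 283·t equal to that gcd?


Euclidean algorithm on (754, 283) — divide until remainder is 0:
  754 = 2 · 283 + 188
  283 = 1 · 188 + 95
  188 = 1 · 95 + 93
  95 = 1 · 93 + 2
  93 = 46 · 2 + 1
  2 = 2 · 1 + 0
gcd(754, 283) = 1.
Track Bezout coefficients alongside the remainders: start with r₀ = 754 = a·1 + b·0 (s = 1, t = 0) and r₁ = 283 = a·0 + b·1 (s = 0, t = 1); each new remainder r_{k+1} = r_{k-1} − q_k·r_k inherits s_{k+1} = s_{k-1} − q_k·s_k, t_{k+1} = t_{k-1} − q_k·t_k, so r_k = a·s_k + b·t_k at every step:
  q = 2: r = 188, s = 1 − 2·0 = 1, t = 0 − 2·1 = -2  (check: 754·1 + 283·(-2) = 188)
  q = 1: r = 95, s = 0 − 1·1 = -1, t = 1 − 1·(-2) = 3  (check: 754·(-1) + 283·3 = 95)
  q = 1: r = 93, s = 1 − 1·(-1) = 2, t = -2 − 1·3 = -5  (check: 754·2 + 283·(-5) = 93)
  q = 1: r = 2, s = -1 − 1·2 = -3, t = 3 − 1·(-5) = 8  (check: 754·(-3) + 283·8 = 2)
  q = 46: r = 1, s = 2 − 46·(-3) = 140, t = -5 − 46·8 = -373  (check: 754·140 + 283·(-373) = 1)
The row with r = 1 (the gcd) gives the Bezout coefficients s = 140, t = -373.
Result: 754 · (140) + 283 · (-373) = 1.

gcd(754, 283) = 1; s = 140, t = -373 (check: 754·140 + 283·(-373) = 1).


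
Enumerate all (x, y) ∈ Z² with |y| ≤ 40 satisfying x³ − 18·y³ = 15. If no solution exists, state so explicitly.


The equation is x³ - 18y³ = 15. For fixed y, x³ = 18·y³ + 15, so a solution requires the RHS to be a perfect cube.
Strategy: iterate y from -40 to 40, compute RHS = 18·y³ + 15, and check whether it is a (positive or negative) perfect cube.
Check small values of y:
  y = 0: RHS = 15 is not a perfect cube.
  y = 1: RHS = 33 is not a perfect cube.
  y = -1: RHS = -3 is not a perfect cube.
  y = 2: RHS = 159 is not a perfect cube.
  y = -2: RHS = -129 is not a perfect cube.
  y = 3: RHS = 501 is not a perfect cube.
  y = -3: RHS = -471 is not a perfect cube.
Continuing the search up to |y| = 40 finds no solutions either.
No (x, y) in the scanned range satisfies the equation.

No integer solutions with |y| ≤ 40.


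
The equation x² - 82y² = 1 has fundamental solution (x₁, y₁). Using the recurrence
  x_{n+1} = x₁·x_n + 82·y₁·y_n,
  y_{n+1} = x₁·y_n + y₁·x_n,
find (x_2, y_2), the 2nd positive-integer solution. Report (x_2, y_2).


Step 1: Find the fundamental solution (x₁, y₁) of x² - 82y² = 1.
  Expand √82 as a continued fraction. a₀ = ⌊√82⌋ = 9; iterate m_{k+1} = d_k·a_k − m_k, d_{k+1} = (82 − m_{k+1}²)/d_k, a_{k+1} = ⌊(a₀ + m_{k+1})/d_{k+1}⌋ (starting m₀ = 0, d₀ = 1), with convergents p_k = a_k·p_{k-1} + p_{k-2}, q_k = a_k·q_{k-1} + q_{k-2} (p₋₁ = 1, q₋₁ = 0):
  k = 0: a₀ = 9; p₀/q₀ = 9/1; p₀² − 82·q₀² = 81 − 82 = -1.
  k = 1: m = 9, d = 1, a = ⌊(9 + 9)/1⌋ = 18; p/q = (18·9 + 1)/(18·1 + 0) = 163/18; p² − 82·q² = 26569 − 26568 = 1.
  The first convergent with p² − 82·q² = 1 gives the fundamental solution (x₁, y₁) = (163, 18).
Step 2: Apply the recurrence (x_{n+1}, y_{n+1}) = (x₁x_n + 82y₁y_n, x₁y_n + y₁x_n) repeatedly.
  From (x_1, y_1) = (163, 18): x_2 = 163·163 + 82·18·18 = 53137; y_2 = 163·18 + 18·163 = 5868.
Step 3: Verify x_2² - 82·y_2² = 2823540769 - 2823540768 = 1 (should be 1). ✓

(x_1, y_1) = (163, 18); (x_2, y_2) = (53137, 5868).


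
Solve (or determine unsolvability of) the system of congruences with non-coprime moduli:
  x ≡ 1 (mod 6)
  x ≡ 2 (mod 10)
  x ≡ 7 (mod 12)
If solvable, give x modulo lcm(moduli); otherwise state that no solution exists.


Moduli 6, 10, 12 are not pairwise coprime, so CRT works modulo lcm(m_i) when all pairwise compatibility conditions hold.
Pairwise compatibility: gcd(m_i, m_j) must divide a_i - a_j for every pair.
Merge one congruence at a time:
  Start: x ≡ 1 (mod 6).
  Combine with x ≡ 2 (mod 10): gcd(6, 10) = 2, and 2 - 1 = 1 is NOT divisible by 2.
    ⇒ system is inconsistent (no integer solution).

No solution (the system is inconsistent).


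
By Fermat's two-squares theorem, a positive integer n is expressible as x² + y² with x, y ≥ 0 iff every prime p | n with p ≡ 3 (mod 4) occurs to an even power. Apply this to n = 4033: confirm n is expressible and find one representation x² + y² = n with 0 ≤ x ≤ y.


Step 1: Factor n = 4033 = 37 · 109.
Step 2: Check the mod-4 condition on each prime factor: 37 ≡ 1 (mod 4), exponent 1; 109 ≡ 1 (mod 4), exponent 1.
All primes ≡ 3 (mod 4) appear to even exponent (or don't appear), so by the two-squares theorem n IS expressible as a sum of two squares.
Step 3: Build a representation. Here n = 37 · 109 is a product of primes ≡ 1 (mod 4). Each prime p ≡ 1 (mod 4) is itself a sum of two squares; find a² by testing p − a² for a perfect square:
  37: 37 − 1² = 36 = 6² ⇒ 37 = 1² + 6².
  109: 109 − 1² = 108, 109 − 2² = 105, 109 − 3² = 100 = 10² ⇒ 109 = 3² + 10².
  Combine using the Brahmagupta–Fibonacci identity (a² + b²)(c² + d²) = (ac − bd)² + (ad + bc)² = (ac + bd)² + (ad − bc)²:
  37 · 109 = 4033: from (1² + 6²)(3² + 10²), take (1·3 − 6·10, 1·10 + 6·3) = (3 − 60, 10 + 18) = (-57, 28); dropping signs (only squares matter) gives (57, 28); check 57² + 28² = 3249 + 784 = 4033 ✓.
Step 4: Order so x ≤ y and verify: 28² + 57² = 784 + 3249 = 4033 = n. ✓

n = 4033 = 28² + 57² (one valid representation with x ≤ y).


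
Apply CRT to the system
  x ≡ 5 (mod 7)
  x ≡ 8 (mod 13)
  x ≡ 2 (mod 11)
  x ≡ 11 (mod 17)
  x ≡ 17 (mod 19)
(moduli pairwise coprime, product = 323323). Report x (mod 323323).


Product of moduli M = 7 · 13 · 11 · 17 · 19 = 323323.
Merge one congruence at a time:
  Start: x ≡ 5 (mod 7).
  Combine with x ≡ 8 (mod 13); new modulus lcm = 91.
    Write x = 5 + 7·t and substitute into x ≡ 8 (mod 13): 7·t ≡ 8 − 5 = 3 (mod 13).
    The inverse of 7 mod 13 is 2 (since 7·2 = 14 = 1·13 + 1), so t ≡ 2·3 = 6 ≡ 6 (mod 13).
    Then x = 5 + 7·6 = 47, valid modulo lcm(7, 13) = 91: x ≡ 47 (mod 91).
  Combine with x ≡ 2 (mod 11); new modulus lcm = 1001.
    Write x = 47 + 91·t and substitute into x ≡ 2 (mod 11): 91·t ≡ 2 − 47 = -45 (mod 11).
    Reduce coefficients mod 11: 3·t ≡ 10 (mod 11).
    The inverse of 3 mod 11 is 4 (since 3·4 = 12 = 1·11 + 1), so t ≡ 4·10 = 40 ≡ 7 (mod 11).
    Then x = 47 + 91·7 = 684, valid modulo lcm(91, 11) = 1001: x ≡ 684 (mod 1001).
  Combine with x ≡ 11 (mod 17); new modulus lcm = 17017.
    Write x = 684 + 1001·t and substitute into x ≡ 11 (mod 17): 1001·t ≡ 11 − 684 = -673 (mod 17).
    Reduce coefficients mod 17: 15·t ≡ 7 (mod 17).
    The inverse of 15 mod 17 is 8 (since 15·8 = 120 = 7·17 + 1), so t ≡ 8·7 = 56 ≡ 5 (mod 17).
    Then x = 684 + 1001·5 = 5689, valid modulo lcm(1001, 17) = 17017: x ≡ 5689 (mod 17017).
  Combine with x ≡ 17 (mod 19); new modulus lcm = 323323.
    Write x = 5689 + 17017·t and substitute into x ≡ 17 (mod 19): 17017·t ≡ 17 − 5689 = -5672 (mod 19).
    Reduce coefficients mod 19: 12·t ≡ 9 (mod 19).
    The inverse of 12 mod 19 is 8 (since 12·8 = 96 = 5·19 + 1), so t ≡ 8·9 = 72 ≡ 15 (mod 19).
    Then x = 5689 + 17017·15 = 260944, valid modulo lcm(17017, 19) = 323323: x ≡ 260944 (mod 323323).
Verify against each original: 260944 mod 7 = 5, 260944 mod 13 = 8, 260944 mod 11 = 2, 260944 mod 17 = 11, 260944 mod 19 = 17.

x ≡ 260944 (mod 323323).
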